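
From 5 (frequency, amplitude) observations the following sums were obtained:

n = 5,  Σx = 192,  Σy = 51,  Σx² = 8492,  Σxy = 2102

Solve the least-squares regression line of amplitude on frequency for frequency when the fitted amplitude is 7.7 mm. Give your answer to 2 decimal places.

Sxx = Σx² − (Σx)²/n = 8492 − 7372.8 = 1119.2
Sxy = Σxy − (Σx)(Σy)/n = 2102 − 1958.4 = 143.6
b = Sxy/Sxx = 143.6/1119.2 = 0.128306
a = ȳ − b·x̄ = 10.2 − 0.128306·38.4 = 5.273052
Set a + b·x = 7.7: x = (7.7 − 5.273052) / 0.128306 = 18.915320

18.92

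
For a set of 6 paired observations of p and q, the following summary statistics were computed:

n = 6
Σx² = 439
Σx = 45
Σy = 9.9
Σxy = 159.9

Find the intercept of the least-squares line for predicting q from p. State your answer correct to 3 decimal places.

-4.679

Sxx = Σx² − (Σx)²/n = 439 − 337.5 = 101.5
Sxy = Σxy − (Σx)(Σy)/n = 159.9 − 74.25 = 85.65
b = Sxy/Sxx = 85.65/101.5 = 0.843842
a = ȳ − b·x̄ = 1.65 − 0.843842·7.5 = -4.678818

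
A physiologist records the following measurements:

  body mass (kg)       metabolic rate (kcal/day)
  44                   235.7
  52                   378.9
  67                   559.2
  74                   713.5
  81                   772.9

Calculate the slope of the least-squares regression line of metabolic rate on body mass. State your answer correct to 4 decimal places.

n = 5, Σx = 318, Σy = 2660.2, Σxy = 182943.9, Σx² = 21166
Sxx = Σx² − (Σx)²/n = 21166 − 20224.8 = 941.2
Sxy = Σxy − (Σx)(Σy)/n = 182943.9 − 169188.72 = 13755.18
b = Sxy/Sxx = 13755.18/941.2 = 14.614513

14.6145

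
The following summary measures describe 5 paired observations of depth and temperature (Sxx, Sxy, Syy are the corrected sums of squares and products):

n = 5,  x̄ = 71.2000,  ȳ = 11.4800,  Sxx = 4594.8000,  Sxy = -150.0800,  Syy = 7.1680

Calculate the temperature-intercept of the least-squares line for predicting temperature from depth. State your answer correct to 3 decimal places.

b = Sxy/Sxx = -150.08/4594.8 = -0.032663
a = ȳ − b·x̄ = 11.48 − (-0.032663)·71.2 = 13.805606

13.806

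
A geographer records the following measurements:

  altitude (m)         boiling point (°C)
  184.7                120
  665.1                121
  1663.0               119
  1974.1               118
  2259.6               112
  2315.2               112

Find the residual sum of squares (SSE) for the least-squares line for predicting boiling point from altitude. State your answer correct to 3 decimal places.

n = 6, Σx = 9061.7, Σy = 702, Σxy = 1045859.5, Σx² = 17605055.11, Σy² = 82214
Sxx = Σx² − (Σx)²/n = 17605055.11 − 13685734.481667 = 3919320.628333
Sxy = Σxy − (Σx)(Σy)/n = 1045859.5 − 1060218.9 = -14359.4
Syy = Σy² − (Σy)²/n = 82214 − 82134 = 80
b = Sxy/Sxx = -14359.4/3919320.628333 = -0.003664
SSE = Syy − b·Sxy = 80 − (-0.003664)·(-14359.4) = 27.390788

27.391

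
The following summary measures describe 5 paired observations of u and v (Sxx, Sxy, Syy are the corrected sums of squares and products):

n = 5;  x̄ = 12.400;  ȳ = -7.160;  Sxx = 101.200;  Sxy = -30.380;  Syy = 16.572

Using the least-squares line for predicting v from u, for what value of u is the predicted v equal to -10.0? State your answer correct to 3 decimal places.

21.860

b = Sxy/Sxx = -30.38/101.2 = -0.300198
a = ȳ − b·x̄ = -7.16 − (-0.300198)·12.4 = -3.437549
Set a + b·x = -10.0: x = (-10.0 − (-3.437549)) / (-0.300198) = 21.860434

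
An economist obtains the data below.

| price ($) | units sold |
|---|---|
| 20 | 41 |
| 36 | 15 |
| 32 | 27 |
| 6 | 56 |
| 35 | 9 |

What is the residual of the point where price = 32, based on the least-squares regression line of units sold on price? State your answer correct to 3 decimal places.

6.360

n = 5, Σx = 129, Σy = 148, Σxy = 2875, Σx² = 3981
Sxx = Σx² − (Σx)²/n = 3981 − 3328.2 = 652.8
Sxy = Σxy − (Σx)(Σy)/n = 2875 − 3818.4 = -943.4
b = Sxy/Sxx = -943.4/652.8 = -1.445159
a = ȳ − b·x̄ = 29.6 − (-1.445159)·25.8 = 66.885110
ŷ(32) = 66.885110 + (-1.445159)·32 = 20.640012
residual = y − ŷ = 27 − 20.640012 = 6.359988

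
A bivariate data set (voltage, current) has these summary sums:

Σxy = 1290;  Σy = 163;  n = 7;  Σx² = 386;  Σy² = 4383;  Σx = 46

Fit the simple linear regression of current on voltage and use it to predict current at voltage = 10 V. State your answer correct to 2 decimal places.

Sxx = Σx² − (Σx)²/n = 386 − 302.285714 = 83.714286
Sxy = Σxy − (Σx)(Σy)/n = 1290 − 1071.142857 = 218.857143
b = Sxy/Sxx = 218.857143/83.714286 = 2.614334
a = ȳ − b·x̄ = 23.285714 − 2.614334·6.571429 = 6.105802
ŷ(10) = a + b·10 = 6.105802 + 2.614334·10 = 32.249147

32.25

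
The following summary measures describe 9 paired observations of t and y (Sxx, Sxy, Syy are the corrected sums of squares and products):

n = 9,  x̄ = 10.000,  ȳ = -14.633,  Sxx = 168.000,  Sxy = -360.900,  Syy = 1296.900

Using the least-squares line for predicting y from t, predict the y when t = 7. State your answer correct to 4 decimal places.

-8.1884

b = Sxy/Sxx = -360.9/168 = -2.148214
a = ȳ − b·x̄ = -14.633 − (-2.148214)·10 = 6.849143
ŷ(7) = a + b·7 = 6.849143 + (-2.148214)·7 = -8.188357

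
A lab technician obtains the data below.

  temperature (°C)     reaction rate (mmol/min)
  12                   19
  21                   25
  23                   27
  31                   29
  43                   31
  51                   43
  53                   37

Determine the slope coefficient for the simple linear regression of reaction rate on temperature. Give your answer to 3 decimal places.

n = 7, Σx = 234, Σy = 211, Σxy = 7760, Σx² = 9334
Sxx = Σx² − (Σx)²/n = 9334 − 7822.285714 = 1511.714286
Sxy = Σxy − (Σx)(Σy)/n = 7760 − 7053.428571 = 706.571429
b = Sxy/Sxx = 706.571429/1511.714286 = 0.467397

0.467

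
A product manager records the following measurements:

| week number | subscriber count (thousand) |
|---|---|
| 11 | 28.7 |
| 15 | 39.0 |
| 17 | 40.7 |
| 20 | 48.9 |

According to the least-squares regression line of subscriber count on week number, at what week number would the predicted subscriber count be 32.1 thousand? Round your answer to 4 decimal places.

12.4333

n = 4, Σx = 63, Σy = 157.3, Σxy = 2570.6, Σx² = 1035
Sxx = Σx² − (Σx)²/n = 1035 − 992.25 = 42.75
Sxy = Σxy − (Σx)(Σy)/n = 2570.6 − 2477.475 = 93.125
b = Sxy/Sxx = 93.125/42.75 = 2.178363
a = ȳ − b·x̄ = 39.325 − 2.178363·15.75 = 5.015789
Set a + b·x = 32.1: x = (32.1 − 5.015789) / 2.178363 = 12.433289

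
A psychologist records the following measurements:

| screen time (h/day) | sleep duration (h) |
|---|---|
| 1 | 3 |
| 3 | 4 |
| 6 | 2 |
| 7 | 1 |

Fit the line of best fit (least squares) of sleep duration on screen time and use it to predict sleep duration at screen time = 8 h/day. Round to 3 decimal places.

n = 4, Σx = 17, Σy = 10, Σxy = 34, Σx² = 95
Sxx = Σx² − (Σx)²/n = 95 − 72.25 = 22.75
Sxy = Σxy − (Σx)(Σy)/n = 34 − 42.5 = -8.5
b = Sxy/Sxx = -8.5/22.75 = -0.373626
a = ȳ − b·x̄ = 2.5 − (-0.373626)·4.25 = 4.087912
ŷ(8) = a + b·8 = 4.087912 + (-0.373626)·8 = 1.098901

1.099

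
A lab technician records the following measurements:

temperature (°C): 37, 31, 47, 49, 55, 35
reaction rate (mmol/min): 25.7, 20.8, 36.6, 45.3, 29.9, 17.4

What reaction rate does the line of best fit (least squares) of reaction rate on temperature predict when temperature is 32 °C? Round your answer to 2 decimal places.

n = 6, Σx = 254, Σy = 175.7, Σxy = 7789.1, Σx² = 11190
Sxx = Σx² − (Σx)²/n = 11190 − 10752.666667 = 437.333333
Sxy = Σxy − (Σx)(Σy)/n = 7789.1 − 7437.966667 = 351.133333
b = Sxy/Sxx = 351.133333/437.333333 = 0.802896
a = ȳ − b·x̄ = 29.283333 − 0.802896·42.333333 = -4.705945
ŷ(32) = a + b·32 = -4.705945 + 0.802896·32 = 20.986738

20.99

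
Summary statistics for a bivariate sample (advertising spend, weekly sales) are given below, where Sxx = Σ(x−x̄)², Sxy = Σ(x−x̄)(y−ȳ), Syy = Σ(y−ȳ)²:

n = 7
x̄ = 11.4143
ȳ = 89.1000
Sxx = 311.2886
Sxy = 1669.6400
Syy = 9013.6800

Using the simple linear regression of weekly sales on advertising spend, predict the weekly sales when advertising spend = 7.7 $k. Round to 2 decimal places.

69.18

b = Sxy/Sxx = 1669.64/311.2886 = 5.363640
a = ȳ − b·x̄ = 89.1 − 5.363640·11.4143 = 27.877803
ŷ(7.7) = a + b·7.7 = 27.877803 + 5.363640·7.7 = 69.177832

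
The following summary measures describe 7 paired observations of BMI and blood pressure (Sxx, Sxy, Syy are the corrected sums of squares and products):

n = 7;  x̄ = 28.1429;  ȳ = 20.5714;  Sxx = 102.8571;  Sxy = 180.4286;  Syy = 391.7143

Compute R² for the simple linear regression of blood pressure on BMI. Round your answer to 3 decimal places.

0.808

R² = Sxy²/(Sxx·Syy) = (180.4286)²/(102.8571·391.7143) = 0.807992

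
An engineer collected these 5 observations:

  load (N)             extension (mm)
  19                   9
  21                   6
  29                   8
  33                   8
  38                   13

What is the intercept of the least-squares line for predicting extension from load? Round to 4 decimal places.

n = 5, Σx = 140, Σy = 44, Σxy = 1287, Σx² = 4176
Sxx = Σx² − (Σx)²/n = 4176 − 3920 = 256
Sxy = Σxy − (Σx)(Σy)/n = 1287 − 1232 = 55
b = Sxy/Sxx = 55/256 = 0.214844
a = ȳ − b·x̄ = 8.8 − 0.214844·28 = 2.784375

2.7844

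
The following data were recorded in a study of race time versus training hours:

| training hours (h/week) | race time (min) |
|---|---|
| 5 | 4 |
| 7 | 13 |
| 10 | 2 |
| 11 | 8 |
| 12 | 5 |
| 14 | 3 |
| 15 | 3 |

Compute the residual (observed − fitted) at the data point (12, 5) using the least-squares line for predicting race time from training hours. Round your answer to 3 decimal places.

0.228

n = 7, Σx = 74, Σy = 38, Σxy = 366, Σx² = 860
Sxx = Σx² − (Σx)²/n = 860 − 782.285714 = 77.714286
Sxy = Σxy − (Σx)(Σy)/n = 366 − 401.714286 = -35.714286
b = Sxy/Sxx = -35.714286/77.714286 = -0.459559
a = ȳ − b·x̄ = 5.428571 − (-0.459559)·10.571429 = 10.286765
ŷ(12) = 10.286765 + (-0.459559)·12 = 4.772059
residual = y − ŷ = 5 − 4.772059 = 0.227941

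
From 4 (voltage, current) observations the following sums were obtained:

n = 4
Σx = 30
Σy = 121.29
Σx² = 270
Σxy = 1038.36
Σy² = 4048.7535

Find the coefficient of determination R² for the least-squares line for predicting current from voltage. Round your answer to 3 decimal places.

Sxx = Σx² − (Σx)²/n = 270 − 225 = 45
Sxy = Σxy − (Σx)(Σy)/n = 1038.36 − 909.675 = 128.685
Syy = Σy² − (Σy)²/n = 4048.7535 − 3677.816025 = 370.937475
R² = Sxy²/(Sxx·Syy) = (128.685)²/(45·370.937475) = 0.992071

0.992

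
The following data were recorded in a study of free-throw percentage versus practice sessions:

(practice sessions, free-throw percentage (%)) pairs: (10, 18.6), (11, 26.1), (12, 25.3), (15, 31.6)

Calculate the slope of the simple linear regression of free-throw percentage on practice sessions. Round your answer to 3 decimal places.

2.250

n = 4, Σx = 48, Σy = 101.6, Σxy = 1250.7, Σx² = 590
Sxx = Σx² − (Σx)²/n = 590 − 576 = 14
Sxy = Σxy − (Σx)(Σy)/n = 1250.7 − 1219.2 = 31.5
b = Sxy/Sxx = 31.5/14 = 2.25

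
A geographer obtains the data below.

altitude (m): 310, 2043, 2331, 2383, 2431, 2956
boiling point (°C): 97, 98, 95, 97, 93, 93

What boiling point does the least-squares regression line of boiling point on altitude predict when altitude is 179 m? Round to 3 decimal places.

97.990

n = 6, Σx = 12454, Σy = 573, Σxy = 1183871, Σx² = 30029896
Sxx = Σx² − (Σx)²/n = 30029896 − 25850352.666667 = 4179543.333333
Sxy = Σxy − (Σx)(Σy)/n = 1183871 − 1189357 = -5486
b = Sxy/Sxx = -5486/4179543.333333 = -0.001313
a = ȳ − b·x̄ = 95.5 − (-0.001313)·2075.666667 = 98.224486
ŷ(179) = a + b·179 = 98.224486 + (-0.001313)·179 = 97.989534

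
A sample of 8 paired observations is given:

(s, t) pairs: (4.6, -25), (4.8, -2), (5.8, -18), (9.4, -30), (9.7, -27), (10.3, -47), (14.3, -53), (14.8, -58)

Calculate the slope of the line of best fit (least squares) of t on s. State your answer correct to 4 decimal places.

n = 8, Σx = 73.7, Σy = -260, Σxy = -2873.3, Σx² = 789.91
Sxx = Σx² − (Σx)²/n = 789.91 − 678.96125 = 110.94875
Sxy = Σxy − (Σx)(Σy)/n = -2873.3 − (-2395.25) = -478.05
b = Sxy/Sxx = -478.05/110.94875 = -4.308746

-4.3087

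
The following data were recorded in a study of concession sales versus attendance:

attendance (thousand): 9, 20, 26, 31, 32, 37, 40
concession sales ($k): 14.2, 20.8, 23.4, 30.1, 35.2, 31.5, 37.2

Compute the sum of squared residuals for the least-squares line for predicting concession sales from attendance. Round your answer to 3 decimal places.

n = 7, Σx = 195, Σy = 192.4, Σxy = 5865.2, Σx² = 6111, Σy² = 5702.98
Sxx = Σx² − (Σx)²/n = 6111 − 5432.142857 = 678.857143
Sxy = Σxy − (Σx)(Σy)/n = 5865.2 − 5359.714286 = 505.485714
Syy = Σy² − (Σy)²/n = 5702.98 − 5288.251429 = 414.728571
b = Sxy/Sxx = 505.485714/678.857143 = 0.744613
SSE = Syy − b·Sxy = 414.728571 − 0.744613·505.485714 = 38.337441

38.337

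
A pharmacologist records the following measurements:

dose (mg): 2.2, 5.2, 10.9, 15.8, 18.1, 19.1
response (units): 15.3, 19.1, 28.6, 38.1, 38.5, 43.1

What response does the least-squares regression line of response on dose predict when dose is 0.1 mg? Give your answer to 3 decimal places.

n = 6, Σx = 71.3, Σy = 182.7, Σxy = 2566.76, Σx² = 1092.75
Sxx = Σx² − (Σx)²/n = 1092.75 − 847.281667 = 245.468333
Sxy = Σxy − (Σx)(Σy)/n = 2566.76 − 2171.085 = 395.675
b = Sxy/Sxx = 395.675/245.468333 = 1.611919
a = ȳ − b·x̄ = 30.45 − 1.611919·11.883333 = 11.295033
ŷ(0.1) = a + b·0.1 = 11.295033 + 1.611919·0.1 = 11.456224

11.456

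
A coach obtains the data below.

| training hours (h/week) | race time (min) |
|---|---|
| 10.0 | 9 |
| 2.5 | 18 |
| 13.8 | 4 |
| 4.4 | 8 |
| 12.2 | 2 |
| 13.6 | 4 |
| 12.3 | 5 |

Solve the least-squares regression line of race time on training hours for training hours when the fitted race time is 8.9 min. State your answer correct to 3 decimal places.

n = 7, Σx = 68.8, Σy = 50, Σxy = 365.7, Σx² = 801.14
Sxx = Σx² − (Σx)²/n = 801.14 − 676.205714 = 124.934286
Sxy = Σxy − (Σx)(Σy)/n = 365.7 − 491.428571 = -125.728571
b = Sxy/Sxx = -125.728571/124.934286 = -1.006358
a = ȳ − b·x̄ = 7.142857 − (-1.006358)·9.828571 = 17.033915
Set a + b·x = 8.9: x = (8.9 − 17.033915) / (-1.006358) = 8.082529

8.083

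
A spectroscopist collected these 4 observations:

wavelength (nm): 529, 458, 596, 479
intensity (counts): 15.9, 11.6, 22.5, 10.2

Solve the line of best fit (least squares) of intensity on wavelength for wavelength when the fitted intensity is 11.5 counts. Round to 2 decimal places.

n = 4, Σx = 2062, Σy = 60.2, Σxy = 32019.7, Σx² = 1074262
Sxx = Σx² − (Σx)²/n = 1074262 − 1062961 = 11301
Sxy = Σxy − (Σx)(Σy)/n = 32019.7 − 31033.1 = 986.6
b = Sxy/Sxx = 986.6/11301 = 0.087302
a = ȳ − b·x̄ = 15.05 − 0.087302·515.5 = -29.954185
Set a + b·x = 11.5: x = (11.5 − (-29.954185)) / 0.087302 = 474.836560

474.84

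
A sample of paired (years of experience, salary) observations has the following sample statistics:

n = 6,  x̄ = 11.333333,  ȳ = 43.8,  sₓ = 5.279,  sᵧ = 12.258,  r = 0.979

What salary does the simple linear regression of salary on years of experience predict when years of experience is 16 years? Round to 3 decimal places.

b = r · sᵧ/sₓ = 0.979 · 12.258/5.279 = 2.273268
a = ȳ − b·x̄ = 43.8 − 2.273268·11.333333 = 18.036296
ŷ(16) = a + b·16 = 18.036296 + 2.273268·16 = 54.408585

54.409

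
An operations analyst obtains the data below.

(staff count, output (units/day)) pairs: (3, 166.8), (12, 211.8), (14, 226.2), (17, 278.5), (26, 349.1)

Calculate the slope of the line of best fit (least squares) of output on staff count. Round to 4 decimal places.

8.2011

n = 5, Σx = 72, Σy = 1232.4, Σxy = 20019.9, Σx² = 1314
Sxx = Σx² − (Σx)²/n = 1314 − 1036.8 = 277.2
Sxy = Σxy − (Σx)(Σy)/n = 20019.9 − 17746.56 = 2273.34
b = Sxy/Sxx = 2273.34/277.2 = 8.201082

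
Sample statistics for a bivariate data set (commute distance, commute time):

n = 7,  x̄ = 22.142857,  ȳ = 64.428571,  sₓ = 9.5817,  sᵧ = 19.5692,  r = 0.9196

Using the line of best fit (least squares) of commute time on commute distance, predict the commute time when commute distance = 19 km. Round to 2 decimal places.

58.53

b = r · sᵧ/sₓ = 0.9196 · 19.5692/9.5817 = 1.878147
a = ȳ − b·x̄ = 64.428571 − 1.878147·22.142857 = 22.841042
ŷ(19) = a + b·19 = 22.841042 + 1.878147·19 = 58.525825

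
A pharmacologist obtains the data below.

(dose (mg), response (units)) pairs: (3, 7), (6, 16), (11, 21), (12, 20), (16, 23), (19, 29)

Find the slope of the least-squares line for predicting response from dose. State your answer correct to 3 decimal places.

n = 6, Σx = 67, Σy = 116, Σxy = 1507, Σx² = 927
Sxx = Σx² − (Σx)²/n = 927 − 748.166667 = 178.833333
Sxy = Σxy − (Σx)(Σy)/n = 1507 − 1295.333333 = 211.666667
b = Sxy/Sxx = 211.666667/178.833333 = 1.183597

1.184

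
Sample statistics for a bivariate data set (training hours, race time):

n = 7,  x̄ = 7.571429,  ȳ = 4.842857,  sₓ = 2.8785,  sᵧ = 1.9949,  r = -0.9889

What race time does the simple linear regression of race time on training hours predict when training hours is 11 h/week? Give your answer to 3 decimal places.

2.493

b = r · sᵧ/sₓ = -0.9889 · 1.9949/2.8785 = -0.685342
a = ȳ − b·x̄ = 4.842857 − (-0.685342)·7.571429 = 10.031874
ŷ(11) = a + b·11 = 10.031874 + (-0.685342)·11 = 2.493114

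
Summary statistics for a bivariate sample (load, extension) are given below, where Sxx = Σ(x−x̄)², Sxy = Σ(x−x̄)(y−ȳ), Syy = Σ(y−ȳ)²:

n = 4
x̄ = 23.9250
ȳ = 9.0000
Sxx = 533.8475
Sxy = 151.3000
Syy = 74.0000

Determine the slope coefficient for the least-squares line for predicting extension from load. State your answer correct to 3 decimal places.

0.283

b = Sxy/Sxx = 151.3/533.8475 = 0.283414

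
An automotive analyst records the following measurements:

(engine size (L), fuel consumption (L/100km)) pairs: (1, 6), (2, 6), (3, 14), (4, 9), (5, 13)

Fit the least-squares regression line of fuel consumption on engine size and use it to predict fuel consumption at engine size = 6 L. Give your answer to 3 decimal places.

14.700

n = 5, Σx = 15, Σy = 48, Σxy = 161, Σx² = 55
Sxx = Σx² − (Σx)²/n = 55 − 45 = 10
Sxy = Σxy − (Σx)(Σy)/n = 161 − 144 = 17
b = Sxy/Sxx = 17/10 = 1.7
a = ȳ − b·x̄ = 9.6 − 1.7·3 = 4.5
ŷ(6) = a + b·6 = 4.5 + 1.7·6 = 14.7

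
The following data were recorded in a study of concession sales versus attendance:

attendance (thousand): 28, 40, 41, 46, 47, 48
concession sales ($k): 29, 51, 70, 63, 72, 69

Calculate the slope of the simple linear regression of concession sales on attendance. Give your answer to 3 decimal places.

n = 6, Σx = 250, Σy = 354, Σxy = 15316, Σx² = 10694
Sxx = Σx² − (Σx)²/n = 10694 − 10416.666667 = 277.333333
Sxy = Σxy − (Σx)(Σy)/n = 15316 − 14750 = 566
b = Sxy/Sxx = 566/277.333333 = 2.040865

2.041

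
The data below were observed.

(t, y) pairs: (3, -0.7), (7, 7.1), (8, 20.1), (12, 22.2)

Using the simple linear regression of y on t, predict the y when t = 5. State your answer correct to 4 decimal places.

n = 4, Σx = 30, Σy = 48.7, Σxy = 474.8, Σx² = 266
Sxx = Σx² − (Σx)²/n = 266 − 225 = 41
Sxy = Σxy − (Σx)(Σy)/n = 474.8 − 365.25 = 109.55
b = Sxy/Sxx = 109.55/41 = 2.671951
a = ȳ − b·x̄ = 12.175 − 2.671951·7.5 = -7.864634
ŷ(5) = a + b·5 = -7.864634 + 2.671951·5 = 5.495122

5.4951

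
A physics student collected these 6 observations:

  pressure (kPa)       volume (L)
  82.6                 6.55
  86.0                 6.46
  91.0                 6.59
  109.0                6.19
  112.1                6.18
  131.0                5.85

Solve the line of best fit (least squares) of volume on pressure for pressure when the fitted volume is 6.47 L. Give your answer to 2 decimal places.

n = 6, Σx = 611.7, Σy = 37.82, Σxy = 3830.118, Σx² = 64108.17
Sxx = Σx² − (Σx)²/n = 64108.17 − 62362.815 = 1745.355
Sxy = Σxy − (Σx)(Σy)/n = 3830.118 − 3855.749 = -25.631
b = Sxy/Sxx = -25.631/1745.355 = -0.014685
a = ȳ − b·x̄ = 6.303333 − (-0.014685)·101.95 = 7.800496
Set a + b·x = 6.47: x = (6.47 − 7.800496) / (-0.014685) = 90.600755

90.60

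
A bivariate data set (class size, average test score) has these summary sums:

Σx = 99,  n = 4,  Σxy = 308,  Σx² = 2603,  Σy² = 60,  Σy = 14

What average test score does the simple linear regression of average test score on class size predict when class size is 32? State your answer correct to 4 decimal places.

Sxx = Σx² − (Σx)²/n = 2603 − 2450.25 = 152.75
Sxy = Σxy − (Σx)(Σy)/n = 308 − 346.5 = -38.5
b = Sxy/Sxx = -38.5/152.75 = -0.252046
a = ȳ − b·x̄ = 3.5 − (-0.252046)·24.75 = 9.738134
ŷ(32) = a + b·32 = 9.738134 + (-0.252046)·32 = 1.672668

1.6727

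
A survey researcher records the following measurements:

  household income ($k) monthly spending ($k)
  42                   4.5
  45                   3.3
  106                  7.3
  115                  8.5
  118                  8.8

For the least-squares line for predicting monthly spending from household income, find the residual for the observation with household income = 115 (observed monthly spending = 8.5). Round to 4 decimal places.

n = 5, Σx = 426, Σy = 32.4, Σxy = 3127.2, Σx² = 42174
Sxx = Σx² − (Σx)²/n = 42174 − 36295.2 = 5878.8
Sxy = Σxy − (Σx)(Σy)/n = 3127.2 − 2760.48 = 366.72
b = Sxy/Sxx = 366.72/5878.8 = 0.062380
a = ȳ − b·x̄ = 6.48 − 0.062380·85.2 = 1.165217
ŷ(115) = 1.165217 + 0.062380·115 = 8.338926
residual = y − ŷ = 8.5 − 8.338926 = 0.161074

0.1611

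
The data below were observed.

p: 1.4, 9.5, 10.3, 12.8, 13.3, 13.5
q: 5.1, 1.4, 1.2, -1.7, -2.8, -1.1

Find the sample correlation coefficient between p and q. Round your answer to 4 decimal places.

n = 6, Σx = 60.8, Σy = 2.1, Σxy = -41.05, Σx² = 721.28, Σy² = 41.35
Sxx = Σx² − (Σx)²/n = 721.28 − 616.106667 = 105.173333
Sxy = Σxy − (Σx)(Σy)/n = -41.05 − 21.28 = -62.33
Syy = Σy² − (Σy)²/n = 41.35 − 0.735 = 40.615
r = Sxy/√(Sxx·Syy) = -62.33/√(4271.614933) = -62.33/65.357593 = -0.953676

-0.9537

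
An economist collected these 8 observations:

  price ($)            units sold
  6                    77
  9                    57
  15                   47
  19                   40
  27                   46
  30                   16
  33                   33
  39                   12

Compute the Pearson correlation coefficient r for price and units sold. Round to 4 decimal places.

n = 8, Σx = 178, Σy = 328, Σxy = 5719, Σx² = 4942, Σy² = 16592
Sxx = Σx² − (Σx)²/n = 4942 − 3960.5 = 981.5
Sxy = Σxy − (Σx)(Σy)/n = 5719 − 7298 = -1579
Syy = Σy² − (Σy)²/n = 16592 − 13448 = 3144
r = Sxy/√(Sxx·Syy) = -1579/√(3085836) = -1579/1756.654775 = -0.898868

-0.8989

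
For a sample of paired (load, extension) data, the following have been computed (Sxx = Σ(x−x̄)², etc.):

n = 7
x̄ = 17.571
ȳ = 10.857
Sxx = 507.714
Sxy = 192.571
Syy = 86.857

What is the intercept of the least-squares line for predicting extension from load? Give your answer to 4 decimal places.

4.1925

b = Sxy/Sxx = 192.571/507.714 = 0.379290
a = ȳ − b·x̄ = 10.857 − 0.379290·17.571 = 4.192490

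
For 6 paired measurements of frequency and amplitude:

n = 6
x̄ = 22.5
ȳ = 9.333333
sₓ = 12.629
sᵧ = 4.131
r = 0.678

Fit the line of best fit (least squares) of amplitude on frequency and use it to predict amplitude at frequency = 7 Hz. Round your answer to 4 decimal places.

5.8958

b = r · sᵧ/sₓ = 0.678 · 4.131/12.629 = 0.221777
a = ȳ − b·x̄ = 9.333333 − 0.221777·22.5 = 4.343357
ŷ(7) = a + b·7 = 4.343357 + 0.221777·7 = 5.895794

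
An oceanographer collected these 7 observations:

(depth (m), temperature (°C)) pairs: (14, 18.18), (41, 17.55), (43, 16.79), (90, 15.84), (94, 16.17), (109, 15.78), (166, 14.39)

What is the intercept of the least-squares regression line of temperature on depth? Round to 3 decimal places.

18.284

n = 7, Σx = 557, Σy = 114.7, Σxy = 8750.38, Σx² = 60099
Sxx = Σx² − (Σx)²/n = 60099 − 44321.285714 = 15777.714286
Sxy = Σxy − (Σx)(Σy)/n = 8750.38 − 9126.842857 = -376.462857
b = Sxy/Sxx = -376.462857/15777.714286 = -0.023860
a = ȳ − b·x̄ = 16.385714 − (-0.023860)·79.571429 = 18.284322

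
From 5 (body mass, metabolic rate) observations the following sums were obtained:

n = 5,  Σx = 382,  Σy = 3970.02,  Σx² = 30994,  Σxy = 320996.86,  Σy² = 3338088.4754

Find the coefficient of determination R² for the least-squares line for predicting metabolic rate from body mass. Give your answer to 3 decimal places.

0.930

Sxx = Σx² − (Σx)²/n = 30994 − 29184.8 = 1809.2
Sxy = Σxy − (Σx)(Σy)/n = 320996.86 − 303309.528 = 17687.332
Syy = Σy² − (Σy)²/n = 3338088.4754 − 3152211.76008 = 185876.71532
R² = Sxy²/(Sxx·Syy) = (17687.332)²/(1809.2·185876.71532) = 0.930279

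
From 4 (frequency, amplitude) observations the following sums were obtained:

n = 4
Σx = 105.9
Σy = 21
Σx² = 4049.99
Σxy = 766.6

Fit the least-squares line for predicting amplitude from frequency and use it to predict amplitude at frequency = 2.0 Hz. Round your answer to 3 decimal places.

Sxx = Σx² − (Σx)²/n = 4049.99 − 2803.7025 = 1246.2875
Sxy = Σxy − (Σx)(Σy)/n = 766.6 − 555.975 = 210.625
b = Sxy/Sxx = 210.625/1246.2875 = 0.169002
a = ȳ − b·x̄ = 5.25 − 0.169002·26.475 = 0.775674
ŷ(2.0) = a + b·2.0 = 0.775674 + 0.169002·2 = 1.113678

1.114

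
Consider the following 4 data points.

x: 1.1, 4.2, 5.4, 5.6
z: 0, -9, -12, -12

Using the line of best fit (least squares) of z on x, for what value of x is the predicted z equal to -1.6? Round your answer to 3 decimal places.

1.638

n = 4, Σx = 16.3, Σy = -33, Σxy = -169.8, Σx² = 79.37
Sxx = Σx² − (Σx)²/n = 79.37 − 66.4225 = 12.9475
Sxy = Σxy − (Σx)(Σy)/n = -169.8 − (-134.475) = -35.325
b = Sxy/Sxx = -35.325/12.9475 = -2.728326
a = ȳ − b·x̄ = -8.25 − (-2.728326)·4.075 = 2.867928
Set a + b·x = -1.6: x = (-1.6 − 2.867928) / (-2.728326) = 1.637608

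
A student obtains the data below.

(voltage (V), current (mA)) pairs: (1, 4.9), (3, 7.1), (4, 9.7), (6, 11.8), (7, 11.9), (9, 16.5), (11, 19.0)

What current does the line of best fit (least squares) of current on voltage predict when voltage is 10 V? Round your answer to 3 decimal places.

17.400

n = 7, Σx = 41, Σy = 80.9, Σxy = 576.6, Σx² = 313
Sxx = Σx² − (Σx)²/n = 313 − 240.142857 = 72.857143
Sxy = Σxy − (Σx)(Σy)/n = 576.6 − 473.842857 = 102.757143
b = Sxy/Sxx = 102.757143/72.857143 = 1.410392
a = ȳ − b·x̄ = 11.557143 − 1.410392·5.857143 = 3.296275
ŷ(10) = a + b·10 = 3.296275 + 1.410392·10 = 17.400196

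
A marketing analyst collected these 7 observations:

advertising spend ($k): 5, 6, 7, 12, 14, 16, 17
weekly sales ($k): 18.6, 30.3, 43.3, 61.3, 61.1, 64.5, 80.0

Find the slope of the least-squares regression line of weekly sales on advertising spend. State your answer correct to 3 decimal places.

n = 7, Σx = 77, Σy = 359.1, Σxy = 4560.9, Σx² = 995
Sxx = Σx² − (Σx)²/n = 995 − 847 = 148
Sxy = Σxy − (Σx)(Σy)/n = 4560.9 − 3950.1 = 610.8
b = Sxy/Sxx = 610.8/148 = 4.127027

4.127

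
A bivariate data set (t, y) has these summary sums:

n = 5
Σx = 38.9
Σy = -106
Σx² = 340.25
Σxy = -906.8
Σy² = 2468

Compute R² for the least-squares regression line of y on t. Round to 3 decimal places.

Sxx = Σx² − (Σx)²/n = 340.25 − 302.642 = 37.608
Sxy = Σxy − (Σx)(Σy)/n = -906.8 − (-824.68) = -82.12
Syy = Σy² − (Σy)²/n = 2468 − 2247.2 = 220.8
R² = Sxy²/(Sxx·Syy) = (-82.12)²/(37.608·220.8) = 0.812117

0.812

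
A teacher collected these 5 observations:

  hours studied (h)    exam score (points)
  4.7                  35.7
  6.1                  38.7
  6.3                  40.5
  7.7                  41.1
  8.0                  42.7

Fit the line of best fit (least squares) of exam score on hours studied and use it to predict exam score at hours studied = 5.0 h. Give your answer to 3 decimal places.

36.755

n = 5, Σx = 32.8, Σy = 198.7, Σxy = 1317.08, Σx² = 222.28
Sxx = Σx² − (Σx)²/n = 222.28 − 215.168 = 7.112
Sxy = Σxy − (Σx)(Σy)/n = 1317.08 − 1303.472 = 13.608
b = Sxy/Sxx = 13.608/7.112 = 1.913386
a = ȳ − b·x̄ = 39.74 − 1.913386·6.56 = 27.188189
ŷ(5.0) = a + b·5.0 = 27.188189 + 1.913386·5 = 36.755118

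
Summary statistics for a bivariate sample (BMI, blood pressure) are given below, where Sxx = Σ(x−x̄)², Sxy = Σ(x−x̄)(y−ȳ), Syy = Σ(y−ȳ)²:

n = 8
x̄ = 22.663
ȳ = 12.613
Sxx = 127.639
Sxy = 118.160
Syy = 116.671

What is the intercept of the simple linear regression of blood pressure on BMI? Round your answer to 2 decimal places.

-8.37

b = Sxy/Sxx = 118.16/127.639 = 0.925736
a = ȳ − b·x̄ = 12.613 − 0.925736·22.663 = -8.366952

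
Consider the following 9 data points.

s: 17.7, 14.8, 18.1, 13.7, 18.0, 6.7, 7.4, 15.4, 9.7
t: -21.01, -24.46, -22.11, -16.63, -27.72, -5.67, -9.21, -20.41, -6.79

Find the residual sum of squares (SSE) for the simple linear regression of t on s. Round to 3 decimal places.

n = 9, Σx = 121.5, Σy = -154.01, Σxy = -2347.187, Σx² = 1802.53, Σy² = 3153.1643
Sxx = Σx² − (Σx)²/n = 1802.53 − 1640.25 = 162.28
Sxy = Σxy − (Σx)(Σy)/n = -2347.187 − (-2079.135) = -268.052
Syy = Σy² − (Σy)²/n = 3153.1643 − 2635.453344 = 517.710956
b = Sxy/Sxx = -268.052/162.28 = -1.651787
SSE = Syy − b·Sxy = 517.710956 − (-1.651787)·(-268.052) = 74.946137

74.946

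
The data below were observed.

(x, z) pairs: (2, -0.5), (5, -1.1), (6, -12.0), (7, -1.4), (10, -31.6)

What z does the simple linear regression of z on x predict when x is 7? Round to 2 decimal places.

-12.99

n = 5, Σx = 30, Σy = -46.6, Σxy = -404.3, Σx² = 214
Sxx = Σx² − (Σx)²/n = 214 − 180 = 34
Sxy = Σxy − (Σx)(Σy)/n = -404.3 − (-279.6) = -124.7
b = Sxy/Sxx = -124.7/34 = -3.667647
a = ȳ − b·x̄ = -9.32 − (-3.667647)·6 = 12.685882
ŷ(7) = a + b·7 = 12.685882 + (-3.667647)·7 = -12.987647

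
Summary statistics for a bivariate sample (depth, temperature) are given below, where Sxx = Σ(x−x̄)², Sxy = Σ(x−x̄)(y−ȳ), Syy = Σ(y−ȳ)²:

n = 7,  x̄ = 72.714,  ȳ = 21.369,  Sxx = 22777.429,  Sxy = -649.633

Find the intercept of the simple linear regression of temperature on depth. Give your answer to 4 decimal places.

23.4429

b = Sxy/Sxx = -649.633/22777.429 = -0.028521
a = ȳ − b·x̄ = 21.369 − (-0.028521)·72.714 = 23.442869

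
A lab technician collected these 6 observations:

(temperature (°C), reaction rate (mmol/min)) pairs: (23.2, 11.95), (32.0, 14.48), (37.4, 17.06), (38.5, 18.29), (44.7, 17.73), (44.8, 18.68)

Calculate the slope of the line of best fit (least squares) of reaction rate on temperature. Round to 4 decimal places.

n = 6, Σx = 220.6, Σy = 98.19, Σxy = 3712.204, Σx² = 8448.38
Sxx = Σx² − (Σx)²/n = 8448.38 − 8110.726667 = 337.653333
Sxy = Σxy − (Σx)(Σy)/n = 3712.204 − 3610.119 = 102.085
b = Sxy/Sxx = 102.085/337.653333 = 0.302337

0.3023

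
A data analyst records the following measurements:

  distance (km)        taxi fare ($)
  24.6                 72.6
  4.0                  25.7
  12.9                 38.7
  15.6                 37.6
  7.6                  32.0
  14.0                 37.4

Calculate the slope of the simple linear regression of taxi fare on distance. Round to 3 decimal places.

2.143

n = 6, Σx = 78.7, Σy = 244, Σxy = 3741.35, Σx² = 1284.69
Sxx = Σx² − (Σx)²/n = 1284.69 − 1032.281667 = 252.408333
Sxy = Σxy − (Σx)(Σy)/n = 3741.35 − 3200.466667 = 540.883333
b = Sxy/Sxx = 540.883333/252.408333 = 2.142890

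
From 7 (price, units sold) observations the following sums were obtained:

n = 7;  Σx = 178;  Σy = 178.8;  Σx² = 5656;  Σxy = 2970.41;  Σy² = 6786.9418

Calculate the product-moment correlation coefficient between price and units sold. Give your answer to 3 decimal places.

-0.995

Sxx = Σx² − (Σx)²/n = 5656 − 4526.285714 = 1129.714286
Sxy = Σxy − (Σx)(Σy)/n = 2970.41 − 4546.628571 = -1576.218571
Syy = Σy² − (Σy)²/n = 6786.9418 − 4567.062857 = 2219.878943
r = Sxy/√(Sxx·Syy) = -1576.218571/√(2507828.954302) = -1576.218571/1583.612628 = -0.995331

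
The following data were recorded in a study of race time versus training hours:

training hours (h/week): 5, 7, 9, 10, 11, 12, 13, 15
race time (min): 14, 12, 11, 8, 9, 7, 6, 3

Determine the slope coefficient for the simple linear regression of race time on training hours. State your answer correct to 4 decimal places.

-1.0680

n = 8, Σx = 82, Σy = 70, Σxy = 639, Σx² = 914
Sxx = Σx² − (Σx)²/n = 914 − 840.5 = 73.5
Sxy = Σxy − (Σx)(Σy)/n = 639 − 717.5 = -78.5
b = Sxy/Sxx = -78.5/73.5 = -1.068027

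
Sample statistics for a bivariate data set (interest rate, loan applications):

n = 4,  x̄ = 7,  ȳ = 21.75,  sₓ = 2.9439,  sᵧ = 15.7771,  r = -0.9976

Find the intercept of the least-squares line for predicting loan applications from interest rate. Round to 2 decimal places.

59.17

b = r · sᵧ/sₓ = -0.9976 · 15.7771/2.9439 = -5.346389
a = ȳ − b·x̄ = 21.75 − (-5.346389)·7 = 59.174724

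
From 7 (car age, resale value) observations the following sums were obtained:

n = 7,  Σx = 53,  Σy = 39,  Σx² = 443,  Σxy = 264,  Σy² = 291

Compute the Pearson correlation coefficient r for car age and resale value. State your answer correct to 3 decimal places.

Sxx = Σx² − (Σx)²/n = 443 − 401.285714 = 41.714286
Sxy = Σxy − (Σx)(Σy)/n = 264 − 295.285714 = -31.285714
Syy = Σy² − (Σy)²/n = 291 − 217.285714 = 73.714286
r = Sxy/√(Sxx·Syy) = -31.285714/√(3074.938776) = -31.285714/55.452130 = -0.564193

-0.564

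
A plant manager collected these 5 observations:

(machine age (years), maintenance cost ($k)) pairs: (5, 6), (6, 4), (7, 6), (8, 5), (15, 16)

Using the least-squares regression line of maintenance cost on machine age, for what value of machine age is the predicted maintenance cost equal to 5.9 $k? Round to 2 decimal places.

6.90

n = 5, Σx = 41, Σy = 37, Σxy = 376, Σx² = 399
Sxx = Σx² − (Σx)²/n = 399 − 336.2 = 62.8
Sxy = Σxy − (Σx)(Σy)/n = 376 − 303.4 = 72.6
b = Sxy/Sxx = 72.6/62.8 = 1.156051
a = ȳ − b·x̄ = 7.4 − 1.156051·8.2 = -2.079618
Set a + b·x = 5.9: x = (5.9 − (-2.079618)) / 1.156051 = 6.902479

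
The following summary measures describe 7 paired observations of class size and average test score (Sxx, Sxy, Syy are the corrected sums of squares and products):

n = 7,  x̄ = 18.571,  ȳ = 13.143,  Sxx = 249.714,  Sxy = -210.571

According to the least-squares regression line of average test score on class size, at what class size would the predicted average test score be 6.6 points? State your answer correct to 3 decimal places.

26.330

b = Sxy/Sxx = -210.571/249.714 = -0.843249
a = ȳ − b·x̄ = 13.143 − (-0.843249)·18.571 = 28.802971
Set a + b·x = 6.6: x = (6.6 − 28.802971) / (-0.843249) = 26.330277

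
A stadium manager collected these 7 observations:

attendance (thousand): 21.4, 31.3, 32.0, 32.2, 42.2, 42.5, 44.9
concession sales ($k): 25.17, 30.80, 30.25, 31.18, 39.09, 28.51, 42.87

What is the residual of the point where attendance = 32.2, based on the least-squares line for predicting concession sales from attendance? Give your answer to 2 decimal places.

n = 7, Σx = 246.5, Σy = 227.87, Σxy = 8260.81, Σx² = 9101.59
Sxx = Σx² − (Σx)²/n = 9101.59 − 8680.321429 = 421.268571
Sxy = Σxy − (Σx)(Σy)/n = 8260.81 − 8024.279286 = 236.530714
b = Sxy/Sxx = 236.530714/421.268571 = 0.561472
a = ȳ − b·x̄ = 32.552857 − 0.561472·35.214286 = 12.781004
ŷ(32.2) = 12.781004 + 0.561472·32.2 = 30.860419
residual = y − ŷ = 31.18 − 30.860419 = 0.319581

0.32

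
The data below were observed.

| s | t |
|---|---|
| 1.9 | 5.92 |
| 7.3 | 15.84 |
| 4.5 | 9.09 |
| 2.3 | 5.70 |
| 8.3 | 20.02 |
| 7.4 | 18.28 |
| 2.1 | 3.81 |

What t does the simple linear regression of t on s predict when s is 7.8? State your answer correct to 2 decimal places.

n = 7, Σx = 33.8, Σy = 78.66, Σxy = 490.334, Σx² = 210.5
Sxx = Σx² − (Σx)²/n = 210.5 − 163.205714 = 47.294286
Sxy = Σxy − (Σx)(Σy)/n = 490.334 − 379.815429 = 110.518571
b = Sxy/Sxx = 110.518571/47.294286 = 2.336827
a = ȳ − b·x̄ = 11.237143 − 2.336827·4.828571 = -0.046394
ŷ(7.8) = a + b·7.8 = -0.046394 + 2.336827·7.8 = 18.180858

18.18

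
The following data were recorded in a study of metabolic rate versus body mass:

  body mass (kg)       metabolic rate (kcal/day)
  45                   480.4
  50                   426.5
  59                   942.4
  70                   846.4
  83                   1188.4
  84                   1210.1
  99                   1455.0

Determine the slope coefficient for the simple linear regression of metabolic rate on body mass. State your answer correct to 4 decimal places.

18.5711

n = 7, Σx = 490, Σy = 6549.2, Σxy = 502123.2, Σx² = 36652
Sxx = Σx² − (Σx)²/n = 36652 − 34300 = 2352
Sxy = Σxy − (Σx)(Σy)/n = 502123.2 − 458444 = 43679.2
b = Sxy/Sxx = 43679.2/2352 = 18.571088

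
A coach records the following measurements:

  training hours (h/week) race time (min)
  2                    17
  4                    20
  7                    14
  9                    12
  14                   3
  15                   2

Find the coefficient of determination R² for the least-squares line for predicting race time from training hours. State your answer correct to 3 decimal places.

n = 6, Σx = 51, Σy = 68, Σxy = 392, Σx² = 571, Σy² = 1042
Sxx = Σx² − (Σx)²/n = 571 − 433.5 = 137.5
Sxy = Σxy − (Σx)(Σy)/n = 392 − 578 = -186
Syy = Σy² − (Σy)²/n = 1042 − 770.666667 = 271.333333
R² = Sxy²/(Sxx·Syy) = (-186)²/(137.5·271.333333) = 0.927300

0.927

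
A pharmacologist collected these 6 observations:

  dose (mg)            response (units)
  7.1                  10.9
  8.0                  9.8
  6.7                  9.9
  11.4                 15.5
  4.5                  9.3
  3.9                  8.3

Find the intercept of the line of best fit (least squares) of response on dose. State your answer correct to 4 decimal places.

4.6207

n = 6, Σx = 41.6, Σy = 63.7, Σxy = 473.04, Σx² = 324.72
Sxx = Σx² − (Σx)²/n = 324.72 − 288.426667 = 36.293333
Sxy = Σxy − (Σx)(Σy)/n = 473.04 − 441.653333 = 31.386667
b = Sxy/Sxx = 31.386667/36.293333 = 0.864805
a = ȳ − b·x̄ = 10.616667 − 0.864805·6.933333 = 4.620683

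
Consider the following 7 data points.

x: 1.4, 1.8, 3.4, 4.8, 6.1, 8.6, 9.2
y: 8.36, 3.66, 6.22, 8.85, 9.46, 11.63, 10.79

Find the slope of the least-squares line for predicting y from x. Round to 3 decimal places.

n = 7, Σx = 35.3, Σy = 58.97, Σxy = 338.912, Σx² = 235.61
Sxx = Σx² − (Σx)²/n = 235.61 − 178.012857 = 57.597143
Sxy = Σxy − (Σx)(Σy)/n = 338.912 − 297.377286 = 41.534714
b = Sxy/Sxx = 41.534714/57.597143 = 0.721125

0.721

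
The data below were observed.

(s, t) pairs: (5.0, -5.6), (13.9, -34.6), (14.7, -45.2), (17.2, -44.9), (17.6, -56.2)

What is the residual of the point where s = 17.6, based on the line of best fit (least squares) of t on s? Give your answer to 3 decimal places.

-4.473

n = 5, Σx = 68.4, Σy = -186.5, Σxy = -2934.78, Σx² = 1039.9
Sxx = Σx² − (Σx)²/n = 1039.9 − 935.712 = 104.188
Sxy = Σxy − (Σx)(Σy)/n = -2934.78 − (-2551.32) = -383.46
b = Sxy/Sxx = -383.46/104.188 = -3.680462
a = ȳ − b·x̄ = -37.3 − (-3.680462)·13.68 = 13.048723
ŷ(17.6) = 13.048723 + (-3.680462)·17.6 = -51.727412
residual = y − ŷ = -56.2 − (-51.727412) = -4.472588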